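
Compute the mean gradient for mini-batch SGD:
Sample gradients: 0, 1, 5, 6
Average gradient = 3

Average = (1/4)(0 + 1 + 5 + 6) = 12/4 = 3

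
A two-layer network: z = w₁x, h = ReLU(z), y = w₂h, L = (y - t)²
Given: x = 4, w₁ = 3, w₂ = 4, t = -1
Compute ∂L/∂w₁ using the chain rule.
∂L/∂w₁ = 1568

Forward pass:
z = w₁x = 3×4 = 12
h = ReLU(12) = 12
y = w₂h = 4×12 = 48

Backward pass:
∂L/∂y = 2(y - t) = 2(48 - -1) = 98
∂y/∂h = w₂ = 4
∂h/∂z = 1 (ReLU derivative)
∂z/∂w₁ = x = 4

∂L/∂w₁ = 98 × 4 × 1 × 4 = 1568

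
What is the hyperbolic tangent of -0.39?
-0.3714

tanh(-0.39) = (e^(-0.39) - e^(0.39))/(e^(-0.39) + e^(0.39)) = -0.3714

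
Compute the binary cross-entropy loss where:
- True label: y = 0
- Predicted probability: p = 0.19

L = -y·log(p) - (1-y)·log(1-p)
L = 0.2107

L = -0·log(0.19) - 1·log(0.81) = -log(0.81) = 0.2107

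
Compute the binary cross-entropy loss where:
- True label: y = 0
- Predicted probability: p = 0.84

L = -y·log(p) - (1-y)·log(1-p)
L = 1.833

L = -0·log(0.84) - 1·log(0.16) = -log(0.16) = 1.833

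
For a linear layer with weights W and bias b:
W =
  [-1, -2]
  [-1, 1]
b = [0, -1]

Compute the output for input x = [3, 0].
y = [-3, -4]

Wx = [-1×3 + -2×0, -1×3 + 1×0]
   = [-3, -3]
y = Wx + b = [-3 + 0, -3 + -1] = [-3, -4]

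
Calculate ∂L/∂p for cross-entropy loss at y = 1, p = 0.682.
∂L/∂p = -1.466

∂L/∂p = -y/p + (1-y)/(1-p) = -1/0.682 + 0 = -1.466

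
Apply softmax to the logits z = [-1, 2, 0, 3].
p = [0.0128, 0.2562, 0.0347, 0.6964]

exp(z) = [0.3679, 7.389, 1, 20.09]
Sum = 28.84
p = [0.0128, 0.2562, 0.0347, 0.6964]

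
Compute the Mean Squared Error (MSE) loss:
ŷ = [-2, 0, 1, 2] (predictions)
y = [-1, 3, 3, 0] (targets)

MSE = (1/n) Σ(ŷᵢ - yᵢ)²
MSE = 4.5

MSE = (1/4)((-2--1)² + (0-3)² + (1-3)² + (2-0)²) = (1/4)(1 + 9 + 4 + 4) = 4.5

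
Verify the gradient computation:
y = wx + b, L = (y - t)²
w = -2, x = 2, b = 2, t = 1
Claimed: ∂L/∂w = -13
Incorrect

y = (-2)(2) + 2 = -2
∂L/∂y = 2(y - t) = 2(-2 - 1) = -6
∂y/∂w = x = 2
∂L/∂w = -6 × 2 = -12

Claimed value: -13
Incorrect: The correct gradient is -12.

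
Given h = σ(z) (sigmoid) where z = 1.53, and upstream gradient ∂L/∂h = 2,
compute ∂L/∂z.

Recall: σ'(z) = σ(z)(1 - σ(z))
∂L/∂z = 0.2926

σ(1.53) = 0.822
σ'(1.53) = σ(1.53)(1 - σ(1.53)) = 0.822 × 0.178 = 0.1463
∂L/∂z = ∂L/∂h · σ'(z) = 2 × 0.1463 = 0.2926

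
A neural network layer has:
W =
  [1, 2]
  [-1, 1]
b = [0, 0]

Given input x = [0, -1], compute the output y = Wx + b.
y = [-2, -1]

Wx = [1×0 + 2×-1, -1×0 + 1×-1]
   = [-2, -1]
y = Wx + b = [-2 + 0, -1 + 0] = [-2, -1]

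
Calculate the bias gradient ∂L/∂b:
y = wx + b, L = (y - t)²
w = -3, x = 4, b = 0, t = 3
∂L/∂b = -30

y = wx + b = (-3)(4) + 0 = -12
∂L/∂y = 2(y - t) = 2(-12 - 3) = -30
∂y/∂b = 1
∂L/∂b = ∂L/∂y · ∂y/∂b = -30 × 1 = -30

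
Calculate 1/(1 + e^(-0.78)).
0.6857

sigmoid(0.78) = 1/(1 + e^(-0.78)) = 1/(1 + 0.4584) = 0.6857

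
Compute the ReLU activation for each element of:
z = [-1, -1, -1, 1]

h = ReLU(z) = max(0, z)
h = [0, 0, 0, 1]

ReLU applied element-wise: max(0,-1)=0, max(0,-1)=0, max(0,-1)=0, max(0,1)=1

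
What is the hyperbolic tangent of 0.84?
0.6858

tanh(0.84) = (e^(0.84) - e^(-0.84))/(e^(0.84) + e^(-0.84)) = 0.6858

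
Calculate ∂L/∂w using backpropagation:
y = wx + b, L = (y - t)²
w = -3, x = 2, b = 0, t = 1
∂L/∂w = -28

y = wx + b = (-3)(2) + 0 = -6
∂L/∂y = 2(y - t) = 2(-6 - 1) = -14
∂y/∂w = x = 2
∂L/∂w = ∂L/∂y · ∂y/∂w = -14 × 2 = -28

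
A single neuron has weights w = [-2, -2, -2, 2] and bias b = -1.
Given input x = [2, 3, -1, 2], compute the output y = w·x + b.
y = -5

y = (-2)(2) + (-2)(3) + (-2)(-1) + (2)(2) + -1 = -5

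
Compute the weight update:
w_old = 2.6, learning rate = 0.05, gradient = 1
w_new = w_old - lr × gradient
w_new = 2.55

w_new = w - η·∂L/∂w = 2.6 - 0.05×(1) = 2.6 - (0.05) = 2.55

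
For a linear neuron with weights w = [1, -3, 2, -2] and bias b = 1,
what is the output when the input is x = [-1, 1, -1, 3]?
y = -11

y = (1)(-1) + (-3)(1) + (2)(-1) + (-2)(3) + 1 = -11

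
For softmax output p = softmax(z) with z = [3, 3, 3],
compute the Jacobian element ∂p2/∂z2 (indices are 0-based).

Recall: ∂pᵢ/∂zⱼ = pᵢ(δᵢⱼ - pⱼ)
∂p2/∂z2 = 0.2222

p = softmax(z) = [0.3333, 0.3333, 0.3333]
p2 = 0.3333

∂p2/∂z2 = p2(1 - p2) = 0.3333 × (1 - 0.3333) = 0.2222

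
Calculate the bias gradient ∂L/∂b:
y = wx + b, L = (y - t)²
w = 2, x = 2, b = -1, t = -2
∂L/∂b = 10

y = wx + b = (2)(2) + -1 = 3
∂L/∂y = 2(y - t) = 2(3 - -2) = 10
∂y/∂b = 1
∂L/∂b = ∂L/∂y · ∂y/∂b = 10 × 1 = 10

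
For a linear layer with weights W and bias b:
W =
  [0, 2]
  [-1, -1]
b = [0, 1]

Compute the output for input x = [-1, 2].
y = [4, 0]

Wx = [0×-1 + 2×2, -1×-1 + -1×2]
   = [4, -1]
y = Wx + b = [4 + 0, -1 + 1] = [4, 0]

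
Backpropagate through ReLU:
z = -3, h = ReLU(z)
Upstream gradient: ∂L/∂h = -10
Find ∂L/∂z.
∂L/∂z = 0

h = ReLU(-3) = 0
Since z < 0: ∂h/∂z = 0
∂L/∂z = ∂L/∂h · ∂h/∂z = -10 × 0 = 0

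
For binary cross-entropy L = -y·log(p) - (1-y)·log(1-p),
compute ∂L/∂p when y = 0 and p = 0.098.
∂L/∂p = 1.109

∂L/∂p = -y/p + (1-y)/(1-p) = 0 + 1/0.902 = 1.109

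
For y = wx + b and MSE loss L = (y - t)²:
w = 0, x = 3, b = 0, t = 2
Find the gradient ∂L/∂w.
∂L/∂w = -12

y = wx + b = (0)(3) + 0 = 0
∂L/∂y = 2(y - t) = 2(0 - 2) = -4
∂y/∂w = x = 3
∂L/∂w = ∂L/∂y · ∂y/∂w = -4 × 3 = -12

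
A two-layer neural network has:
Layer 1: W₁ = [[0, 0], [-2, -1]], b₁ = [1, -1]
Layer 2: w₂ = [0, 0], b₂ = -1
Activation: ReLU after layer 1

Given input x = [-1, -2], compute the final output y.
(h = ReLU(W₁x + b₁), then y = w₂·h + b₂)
y = -1

Layer 1 pre-activation: z₁ = [1, 3]
After ReLU: h = [1, 3]
Layer 2 output: y = 0×1 + 0×3 + -1 = -1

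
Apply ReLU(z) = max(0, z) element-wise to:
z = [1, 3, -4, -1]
h = [1, 3, 0, 0]

ReLU applied element-wise: max(0,1)=1, max(0,3)=3, max(0,-4)=0, max(0,-1)=0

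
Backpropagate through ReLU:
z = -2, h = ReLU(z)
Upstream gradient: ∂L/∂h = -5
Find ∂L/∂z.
∂L/∂z = 0

h = ReLU(-2) = 0
Since z < 0: ∂h/∂z = 0
∂L/∂z = ∂L/∂h · ∂h/∂z = -5 × 0 = 0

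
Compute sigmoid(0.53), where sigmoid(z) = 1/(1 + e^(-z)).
0.6295

sigmoid(0.53) = 1/(1 + e^(-0.53)) = 1/(1 + 0.5886) = 0.6295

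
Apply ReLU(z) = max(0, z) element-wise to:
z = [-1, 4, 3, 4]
h = [0, 4, 3, 4]

ReLU applied element-wise: max(0,-1)=0, max(0,4)=4, max(0,3)=3, max(0,4)=4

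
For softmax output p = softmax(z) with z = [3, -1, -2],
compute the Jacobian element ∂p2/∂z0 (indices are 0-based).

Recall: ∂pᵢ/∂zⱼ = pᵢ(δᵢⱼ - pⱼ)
∂p2/∂z0 = -0.006413

p = softmax(z) = [0.9756, 0.01787, 0.006573]
p2 = 0.006573, p0 = 0.9756

∂p2/∂z0 = -p2 × p0 = -0.006573 × 0.9756 = -0.006413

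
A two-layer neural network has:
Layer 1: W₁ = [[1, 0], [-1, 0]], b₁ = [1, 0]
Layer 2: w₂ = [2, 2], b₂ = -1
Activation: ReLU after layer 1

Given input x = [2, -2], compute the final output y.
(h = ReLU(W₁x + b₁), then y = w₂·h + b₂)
y = 5

Layer 1 pre-activation: z₁ = [3, -2]
After ReLU: h = [3, 0]
Layer 2 output: y = 2×3 + 2×0 + -1 = 5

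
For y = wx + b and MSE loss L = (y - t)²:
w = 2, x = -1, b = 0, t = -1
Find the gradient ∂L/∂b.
∂L/∂b = -2

y = wx + b = (2)(-1) + 0 = -2
∂L/∂y = 2(y - t) = 2(-2 - -1) = -2
∂y/∂b = 1
∂L/∂b = ∂L/∂y · ∂y/∂b = -2 × 1 = -2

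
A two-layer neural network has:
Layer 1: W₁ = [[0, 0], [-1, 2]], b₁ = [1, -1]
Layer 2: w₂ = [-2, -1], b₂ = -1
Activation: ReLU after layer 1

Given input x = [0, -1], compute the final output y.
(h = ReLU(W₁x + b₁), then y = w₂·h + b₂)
y = -3

Layer 1 pre-activation: z₁ = [1, -3]
After ReLU: h = [1, 0]
Layer 2 output: y = -2×1 + -1×0 + -1 = -3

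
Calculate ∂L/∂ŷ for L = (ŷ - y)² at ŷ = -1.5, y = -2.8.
∂L/∂ŷ = 2.6

∂L/∂ŷ = 2(ŷ - y) = 2(-1.5 - -2.8) = 2(1.3) = 2.6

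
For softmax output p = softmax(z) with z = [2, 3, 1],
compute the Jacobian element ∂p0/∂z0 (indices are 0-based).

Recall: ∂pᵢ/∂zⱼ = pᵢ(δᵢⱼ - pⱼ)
∂p0/∂z0 = 0.1848

p = softmax(z) = [0.2447, 0.6652, 0.09003]
p0 = 0.2447

∂p0/∂z0 = p0(1 - p0) = 0.2447 × (1 - 0.2447) = 0.1848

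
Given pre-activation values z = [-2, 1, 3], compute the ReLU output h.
h = [0, 1, 3]

ReLU applied element-wise: max(0,-2)=0, max(0,1)=1, max(0,3)=3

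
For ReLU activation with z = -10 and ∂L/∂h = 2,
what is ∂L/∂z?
∂L/∂z = 0

h = ReLU(-10) = 0
Since z < 0: ∂h/∂z = 0
∂L/∂z = ∂L/∂h · ∂h/∂z = 2 × 0 = 0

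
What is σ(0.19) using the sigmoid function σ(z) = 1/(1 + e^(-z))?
0.5474

sigmoid(0.19) = 1/(1 + e^(-0.19)) = 1/(1 + 0.827) = 0.5474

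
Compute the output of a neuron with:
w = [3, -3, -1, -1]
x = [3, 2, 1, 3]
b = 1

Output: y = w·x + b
y = 0

y = (3)(3) + (-3)(2) + (-1)(1) + (-1)(3) + 1 = 0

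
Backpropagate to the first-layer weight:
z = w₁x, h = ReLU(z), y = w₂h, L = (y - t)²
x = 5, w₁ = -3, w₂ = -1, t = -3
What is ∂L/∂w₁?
∂L/∂w₁ = 0

Forward pass:
z = w₁x = -3×5 = -15
h = ReLU(-15) = 0
y = w₂h = -1×0 = 0

Backward pass:
∂L/∂y = 2(y - t) = 2(0 - -3) = 6
∂y/∂h = w₂ = -1
∂h/∂z = 0 (ReLU derivative)
∂z/∂w₁ = x = 5

∂L/∂w₁ = 6 × -1 × 0 × 5 = 0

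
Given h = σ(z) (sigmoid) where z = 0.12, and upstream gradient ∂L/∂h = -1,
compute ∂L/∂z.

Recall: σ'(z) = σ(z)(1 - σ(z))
∂L/∂z = -0.2491

σ(0.12) = 0.53
σ'(0.12) = σ(0.12)(1 - σ(0.12)) = 0.53 × 0.47 = 0.2491
∂L/∂z = ∂L/∂h · σ'(z) = -1 × 0.2491 = -0.2491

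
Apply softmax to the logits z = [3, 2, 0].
p = [0.7054, 0.2595, 0.0351]

exp(z) = [20.09, 7.389, 1]
Sum = 28.47
p = [0.7054, 0.2595, 0.0351]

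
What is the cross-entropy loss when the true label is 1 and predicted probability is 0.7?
L = 0.3567

L = -1·log(0.7) - 0·log(0.3) = -log(0.7) = 0.3567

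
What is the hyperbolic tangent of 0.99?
0.7574

tanh(0.99) = (e^(0.99) - e^(-0.99))/(e^(0.99) + e^(-0.99)) = 0.7574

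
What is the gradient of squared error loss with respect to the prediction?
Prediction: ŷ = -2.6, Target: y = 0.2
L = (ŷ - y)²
∂L/∂ŷ = -5.6

∂L/∂ŷ = 2(ŷ - y) = 2(-2.6 - 0.2) = 2(-2.8) = -5.6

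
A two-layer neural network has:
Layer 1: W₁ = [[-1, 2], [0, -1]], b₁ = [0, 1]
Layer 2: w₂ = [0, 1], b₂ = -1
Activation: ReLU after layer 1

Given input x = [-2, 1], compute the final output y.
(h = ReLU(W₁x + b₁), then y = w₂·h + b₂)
y = -1

Layer 1 pre-activation: z₁ = [4, 0]
After ReLU: h = [4, 0]
Layer 2 output: y = 0×4 + 1×0 + -1 = -1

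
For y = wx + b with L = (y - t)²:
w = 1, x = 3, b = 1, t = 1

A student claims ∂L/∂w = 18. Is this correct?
Correct

y = (1)(3) + 1 = 4
∂L/∂y = 2(y - t) = 2(4 - 1) = 6
∂y/∂w = x = 3
∂L/∂w = 6 × 3 = 18

Claimed value: 18
Correct: The correct gradient is 18.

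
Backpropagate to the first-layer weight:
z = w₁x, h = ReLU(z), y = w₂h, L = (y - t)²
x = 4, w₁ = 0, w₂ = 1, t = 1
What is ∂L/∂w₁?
∂L/∂w₁ = 0

Forward pass:
z = w₁x = 0×4 = 0
h = ReLU(0) = 0
y = w₂h = 1×0 = 0

Backward pass:
∂L/∂y = 2(y - t) = 2(0 - 1) = -2
∂y/∂h = w₂ = 1
∂h/∂z = 0 (ReLU derivative)
∂z/∂w₁ = x = 4

∂L/∂w₁ = -2 × 1 × 0 × 4 = 0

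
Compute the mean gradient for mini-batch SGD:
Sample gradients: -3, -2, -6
Average gradient = -3.667

Average = (1/3)(-3 + -2 + -6) = -11/3 = -3.667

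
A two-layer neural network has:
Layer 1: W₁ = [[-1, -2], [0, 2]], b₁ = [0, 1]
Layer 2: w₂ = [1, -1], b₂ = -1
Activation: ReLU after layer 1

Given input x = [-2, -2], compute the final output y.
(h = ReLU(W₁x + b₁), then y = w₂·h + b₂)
y = 5

Layer 1 pre-activation: z₁ = [6, -3]
After ReLU: h = [6, 0]
Layer 2 output: y = 1×6 + -1×0 + -1 = 5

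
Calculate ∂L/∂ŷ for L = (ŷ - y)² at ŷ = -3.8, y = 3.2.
∂L/∂ŷ = -14.0

∂L/∂ŷ = 2(ŷ - y) = 2(-3.8 - 3.2) = 2(-7.0) = -14.0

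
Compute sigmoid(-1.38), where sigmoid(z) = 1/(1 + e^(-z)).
0.201

sigmoid(-1.38) = 1/(1 + e^(1.38)) = 1/(1 + 3.975) = 0.201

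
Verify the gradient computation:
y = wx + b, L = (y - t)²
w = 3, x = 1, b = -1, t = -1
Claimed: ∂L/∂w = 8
Incorrect

y = (3)(1) + -1 = 2
∂L/∂y = 2(y - t) = 2(2 - -1) = 6
∂y/∂w = x = 1
∂L/∂w = 6 × 1 = 6

Claimed value: 8
Incorrect: The correct gradient is 6.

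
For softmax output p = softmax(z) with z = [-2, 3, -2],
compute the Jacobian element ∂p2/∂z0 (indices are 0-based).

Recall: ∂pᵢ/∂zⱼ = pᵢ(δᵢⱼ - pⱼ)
∂p2/∂z0 = -4.42e-05

p = softmax(z) = [0.006648, 0.9867, 0.006648]
p2 = 0.006648, p0 = 0.006648

∂p2/∂z0 = -p2 × p0 = -0.006648 × 0.006648 = -4.42e-05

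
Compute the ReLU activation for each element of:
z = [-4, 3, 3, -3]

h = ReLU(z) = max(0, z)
h = [0, 3, 3, 0]

ReLU applied element-wise: max(0,-4)=0, max(0,3)=3, max(0,3)=3, max(0,-3)=0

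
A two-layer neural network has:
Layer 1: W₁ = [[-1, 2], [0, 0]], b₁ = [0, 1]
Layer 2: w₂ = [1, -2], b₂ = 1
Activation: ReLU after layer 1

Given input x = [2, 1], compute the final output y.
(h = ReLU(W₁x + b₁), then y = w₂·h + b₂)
y = -1

Layer 1 pre-activation: z₁ = [0, 1]
After ReLU: h = [0, 1]
Layer 2 output: y = 1×0 + -2×1 + 1 = -1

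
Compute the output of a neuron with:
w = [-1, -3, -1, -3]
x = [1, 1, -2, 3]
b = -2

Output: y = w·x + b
y = -13

y = (-1)(1) + (-3)(1) + (-1)(-2) + (-3)(3) + -2 = -13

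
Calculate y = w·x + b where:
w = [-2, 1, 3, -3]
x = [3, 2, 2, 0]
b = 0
y = 2

y = (-2)(3) + (1)(2) + (3)(2) + (-3)(0) + 0 = 2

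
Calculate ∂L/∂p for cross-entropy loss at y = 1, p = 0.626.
∂L/∂p = -1.597

∂L/∂p = -y/p + (1-y)/(1-p) = -1/0.626 + 0 = -1.597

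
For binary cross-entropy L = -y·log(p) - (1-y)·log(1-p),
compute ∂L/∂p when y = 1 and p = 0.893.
∂L/∂p = -1.12

∂L/∂p = -y/p + (1-y)/(1-p) = -1/0.893 + 0 = -1.12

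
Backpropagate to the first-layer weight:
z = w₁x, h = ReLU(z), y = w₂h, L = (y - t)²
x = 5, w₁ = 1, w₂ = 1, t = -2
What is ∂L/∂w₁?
∂L/∂w₁ = 70

Forward pass:
z = w₁x = 1×5 = 5
h = ReLU(5) = 5
y = w₂h = 1×5 = 5

Backward pass:
∂L/∂y = 2(y - t) = 2(5 - -2) = 14
∂y/∂h = w₂ = 1
∂h/∂z = 1 (ReLU derivative)
∂z/∂w₁ = x = 5

∂L/∂w₁ = 14 × 1 × 1 × 5 = 70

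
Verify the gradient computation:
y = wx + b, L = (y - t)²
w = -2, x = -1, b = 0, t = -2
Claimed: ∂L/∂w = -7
Incorrect

y = (-2)(-1) + 0 = 2
∂L/∂y = 2(y - t) = 2(2 - -2) = 8
∂y/∂w = x = -1
∂L/∂w = 8 × -1 = -8

Claimed value: -7
Incorrect: The correct gradient is -8.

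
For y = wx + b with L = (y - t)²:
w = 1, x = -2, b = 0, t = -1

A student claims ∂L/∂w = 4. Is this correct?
Correct

y = (1)(-2) + 0 = -2
∂L/∂y = 2(y - t) = 2(-2 - -1) = -2
∂y/∂w = x = -2
∂L/∂w = -2 × -2 = 4

Claimed value: 4
Correct: The correct gradient is 4.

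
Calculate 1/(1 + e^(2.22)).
0.09797

sigmoid(-2.22) = 1/(1 + e^(2.22)) = 1/(1 + 9.207) = 0.09797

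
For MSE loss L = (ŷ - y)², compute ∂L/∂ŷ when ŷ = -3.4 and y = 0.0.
∂L/∂ŷ = -6.8

∂L/∂ŷ = 2(ŷ - y) = 2(-3.4 - 0.0) = 2(-3.4) = -6.8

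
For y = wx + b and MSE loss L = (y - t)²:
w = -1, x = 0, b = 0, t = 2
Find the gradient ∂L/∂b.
∂L/∂b = -4

y = wx + b = (-1)(0) + 0 = 0
∂L/∂y = 2(y - t) = 2(0 - 2) = -4
∂y/∂b = 1
∂L/∂b = ∂L/∂y · ∂y/∂b = -4 × 1 = -4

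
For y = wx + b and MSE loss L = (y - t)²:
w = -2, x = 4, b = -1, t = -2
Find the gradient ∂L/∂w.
∂L/∂w = -56

y = wx + b = (-2)(4) + -1 = -9
∂L/∂y = 2(y - t) = 2(-9 - -2) = -14
∂y/∂w = x = 4
∂L/∂w = ∂L/∂y · ∂y/∂w = -14 × 4 = -56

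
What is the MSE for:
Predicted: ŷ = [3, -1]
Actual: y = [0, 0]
MSE = 5

MSE = (1/2)((3-0)² + (-1-0)²) = (1/2)(9 + 1) = 5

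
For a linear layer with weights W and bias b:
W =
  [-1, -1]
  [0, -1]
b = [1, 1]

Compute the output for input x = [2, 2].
y = [-3, -1]

Wx = [-1×2 + -1×2, 0×2 + -1×2]
   = [-4, -2]
y = Wx + b = [-4 + 1, -2 + 1] = [-3, -1]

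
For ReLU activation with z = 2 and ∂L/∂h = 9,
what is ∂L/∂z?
∂L/∂z = 9

h = ReLU(2) = 2
Since z > 0: ∂h/∂z = 1
∂L/∂z = ∂L/∂h · ∂h/∂z = 9 × 1 = 9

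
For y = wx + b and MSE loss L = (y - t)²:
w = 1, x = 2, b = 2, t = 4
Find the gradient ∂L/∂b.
∂L/∂b = 0

y = wx + b = (1)(2) + 2 = 4
∂L/∂y = 2(y - t) = 2(4 - 4) = 0
∂y/∂b = 1
∂L/∂b = ∂L/∂y · ∂y/∂b = 0 × 1 = 0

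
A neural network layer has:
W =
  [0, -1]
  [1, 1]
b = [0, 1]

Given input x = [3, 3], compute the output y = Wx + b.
y = [-3, 7]

Wx = [0×3 + -1×3, 1×3 + 1×3]
   = [-3, 6]
y = Wx + b = [-3 + 0, 6 + 1] = [-3, 7]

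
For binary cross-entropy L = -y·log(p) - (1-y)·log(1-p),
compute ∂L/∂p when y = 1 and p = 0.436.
∂L/∂p = -2.294

∂L/∂p = -y/p + (1-y)/(1-p) = -1/0.436 + 0 = -2.294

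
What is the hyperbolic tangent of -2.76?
-0.992

tanh(-2.76) = (e^(-2.76) - e^(2.76))/(e^(-2.76) + e^(2.76)) = -0.992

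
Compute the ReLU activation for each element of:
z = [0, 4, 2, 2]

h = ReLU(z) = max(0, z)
h = [0, 4, 2, 2]

ReLU applied element-wise: max(0,0)=0, max(0,4)=4, max(0,2)=2, max(0,2)=2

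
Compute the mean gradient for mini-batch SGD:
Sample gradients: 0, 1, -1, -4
Average gradient = -1

Average = (1/4)(0 + 1 + -1 + -4) = -4/4 = -1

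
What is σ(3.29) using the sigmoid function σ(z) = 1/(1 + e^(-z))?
0.9641

sigmoid(3.29) = 1/(1 + e^(-3.29)) = 1/(1 + 0.03725) = 0.9641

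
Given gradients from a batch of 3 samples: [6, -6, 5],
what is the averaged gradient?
Average gradient = 1.667

Average = (1/3)(6 + -6 + 5) = 5/3 = 1.667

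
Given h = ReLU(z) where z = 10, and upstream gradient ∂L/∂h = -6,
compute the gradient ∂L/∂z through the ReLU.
∂L/∂z = -6

h = ReLU(10) = 10
Since z > 0: ∂h/∂z = 1
∂L/∂z = ∂L/∂h · ∂h/∂z = -6 × 1 = -6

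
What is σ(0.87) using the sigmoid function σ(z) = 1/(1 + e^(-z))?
0.7047

sigmoid(0.87) = 1/(1 + e^(-0.87)) = 1/(1 + 0.419) = 0.7047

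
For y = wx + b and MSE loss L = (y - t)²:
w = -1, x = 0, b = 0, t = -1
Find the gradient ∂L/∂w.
∂L/∂w = 0

y = wx + b = (-1)(0) + 0 = 0
∂L/∂y = 2(y - t) = 2(0 - -1) = 2
∂y/∂w = x = 0
∂L/∂w = ∂L/∂y · ∂y/∂w = 2 × 0 = 0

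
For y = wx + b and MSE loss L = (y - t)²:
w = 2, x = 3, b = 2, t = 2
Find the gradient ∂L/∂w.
∂L/∂w = 36

y = wx + b = (2)(3) + 2 = 8
∂L/∂y = 2(y - t) = 2(8 - 2) = 12
∂y/∂w = x = 3
∂L/∂w = ∂L/∂y · ∂y/∂w = 12 × 3 = 36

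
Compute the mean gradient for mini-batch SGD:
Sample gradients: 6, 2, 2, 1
Average gradient = 2.75

Average = (1/4)(6 + 2 + 2 + 1) = 11/4 = 2.75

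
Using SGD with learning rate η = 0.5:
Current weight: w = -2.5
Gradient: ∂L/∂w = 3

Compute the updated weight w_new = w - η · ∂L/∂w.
w_new = -4

w_new = w - η·∂L/∂w = -2.5 - 0.5×(3) = -2.5 - (1.5) = -4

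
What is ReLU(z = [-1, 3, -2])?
h = [0, 3, 0]

ReLU applied element-wise: max(0,-1)=0, max(0,3)=3, max(0,-2)=0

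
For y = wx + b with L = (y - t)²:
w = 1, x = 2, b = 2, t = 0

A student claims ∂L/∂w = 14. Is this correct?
Incorrect

y = (1)(2) + 2 = 4
∂L/∂y = 2(y - t) = 2(4 - 0) = 8
∂y/∂w = x = 2
∂L/∂w = 8 × 2 = 16

Claimed value: 14
Incorrect: The correct gradient is 16.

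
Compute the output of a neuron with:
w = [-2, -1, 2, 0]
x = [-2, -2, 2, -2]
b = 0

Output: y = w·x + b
y = 10

y = (-2)(-2) + (-1)(-2) + (2)(2) + (0)(-2) + 0 = 10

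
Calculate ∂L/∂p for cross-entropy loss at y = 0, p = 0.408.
∂L/∂p = 1.689

∂L/∂p = -y/p + (1-y)/(1-p) = 0 + 1/0.592 = 1.689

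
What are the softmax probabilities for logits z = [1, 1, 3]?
p = [0.1065, 0.1065, 0.787]

exp(z) = [2.718, 2.718, 20.09]
Sum = 25.52
p = [0.1065, 0.1065, 0.787]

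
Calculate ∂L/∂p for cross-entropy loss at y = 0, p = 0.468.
∂L/∂p = 1.88

∂L/∂p = -y/p + (1-y)/(1-p) = 0 + 1/0.532 = 1.88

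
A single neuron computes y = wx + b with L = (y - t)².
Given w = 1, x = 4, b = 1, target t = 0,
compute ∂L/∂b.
∂L/∂b = 10

y = wx + b = (1)(4) + 1 = 5
∂L/∂y = 2(y - t) = 2(5 - 0) = 10
∂y/∂b = 1
∂L/∂b = ∂L/∂y · ∂y/∂b = 10 × 1 = 10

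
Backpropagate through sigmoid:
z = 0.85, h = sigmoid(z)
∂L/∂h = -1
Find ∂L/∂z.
∂L/∂z = -0.2098

σ(0.85) = 0.7006
σ'(0.85) = σ(0.85)(1 - σ(0.85)) = 0.7006 × 0.2994 = 0.2098
∂L/∂z = ∂L/∂h · σ'(z) = -1 × 0.2098 = -0.2098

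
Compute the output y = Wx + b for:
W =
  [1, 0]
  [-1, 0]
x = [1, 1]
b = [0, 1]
y = [1, 0]

Wx = [1×1 + 0×1, -1×1 + 0×1]
   = [1, -1]
y = Wx + b = [1 + 0, -1 + 1] = [1, 0]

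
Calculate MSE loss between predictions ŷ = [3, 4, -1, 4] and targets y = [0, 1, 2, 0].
MSE = 10.75

MSE = (1/4)((3-0)² + (4-1)² + (-1-2)² + (4-0)²) = (1/4)(9 + 9 + 9 + 16) = 10.75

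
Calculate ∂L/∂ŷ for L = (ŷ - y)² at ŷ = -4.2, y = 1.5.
∂L/∂ŷ = -11.4

∂L/∂ŷ = 2(ŷ - y) = 2(-4.2 - 1.5) = 2(-5.7) = -11.4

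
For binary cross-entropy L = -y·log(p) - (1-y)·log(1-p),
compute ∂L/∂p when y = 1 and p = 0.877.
∂L/∂p = -1.14

∂L/∂p = -y/p + (1-y)/(1-p) = -1/0.877 + 0 = -1.14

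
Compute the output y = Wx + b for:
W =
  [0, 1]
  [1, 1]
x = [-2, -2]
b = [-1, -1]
y = [-3, -5]

Wx = [0×-2 + 1×-2, 1×-2 + 1×-2]
   = [-2, -4]
y = Wx + b = [-2 + -1, -4 + -1] = [-3, -5]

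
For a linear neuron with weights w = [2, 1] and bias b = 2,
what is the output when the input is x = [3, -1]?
y = 7

y = (2)(3) + (1)(-1) + 2 = 7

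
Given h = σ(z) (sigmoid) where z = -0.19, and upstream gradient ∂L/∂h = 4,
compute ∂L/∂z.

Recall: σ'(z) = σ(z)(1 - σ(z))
∂L/∂z = 0.991

σ(-0.19) = 0.4526
σ'(-0.19) = σ(-0.19)(1 - σ(-0.19)) = 0.4526 × 0.5474 = 0.2478
∂L/∂z = ∂L/∂h · σ'(z) = 4 × 0.2478 = 0.991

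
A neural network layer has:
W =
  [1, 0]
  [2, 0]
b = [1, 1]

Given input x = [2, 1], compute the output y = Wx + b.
y = [3, 5]

Wx = [1×2 + 0×1, 2×2 + 0×1]
   = [2, 4]
y = Wx + b = [2 + 1, 4 + 1] = [3, 5]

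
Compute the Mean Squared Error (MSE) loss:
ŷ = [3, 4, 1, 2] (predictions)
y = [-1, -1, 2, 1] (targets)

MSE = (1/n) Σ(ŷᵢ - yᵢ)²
MSE = 10.75

MSE = (1/4)((3--1)² + (4--1)² + (1-2)² + (2-1)²) = (1/4)(16 + 25 + 1 + 1) = 10.75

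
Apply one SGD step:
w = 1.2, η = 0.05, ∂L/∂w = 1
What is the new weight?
w_new = 1.15

w_new = w - η·∂L/∂w = 1.2 - 0.05×(1) = 1.2 - (0.05) = 1.15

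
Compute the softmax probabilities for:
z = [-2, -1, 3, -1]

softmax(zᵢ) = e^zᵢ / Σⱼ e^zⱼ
p = [0.0065, 0.0176, 0.9584, 0.0176]

exp(z) = [0.1353, 0.3679, 20.09, 0.3679]
Sum = 20.96
p = [0.0065, 0.0176, 0.9584, 0.0176]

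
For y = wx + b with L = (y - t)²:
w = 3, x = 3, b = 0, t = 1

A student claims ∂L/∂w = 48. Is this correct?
Correct

y = (3)(3) + 0 = 9
∂L/∂y = 2(y - t) = 2(9 - 1) = 16
∂y/∂w = x = 3
∂L/∂w = 16 × 3 = 48

Claimed value: 48
Correct: The correct gradient is 48.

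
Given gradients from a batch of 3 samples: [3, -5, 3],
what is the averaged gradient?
Average gradient = 0.3333

Average = (1/3)(3 + -5 + 3) = 1/3 = 0.3333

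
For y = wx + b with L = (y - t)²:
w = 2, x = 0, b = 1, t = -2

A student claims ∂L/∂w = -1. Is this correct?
Incorrect

y = (2)(0) + 1 = 1
∂L/∂y = 2(y - t) = 2(1 - -2) = 6
∂y/∂w = x = 0
∂L/∂w = 6 × 0 = 0

Claimed value: -1
Incorrect: The correct gradient is 0.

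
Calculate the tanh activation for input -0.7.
-0.6044

tanh(-0.7) = (e^(-0.7) - e^(0.7))/(e^(-0.7) + e^(0.7)) = -0.6044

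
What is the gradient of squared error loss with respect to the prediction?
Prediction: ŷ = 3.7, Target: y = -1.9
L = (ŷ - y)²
∂L/∂ŷ = 11.2

∂L/∂ŷ = 2(ŷ - y) = 2(3.7 - -1.9) = 2(5.6) = 11.2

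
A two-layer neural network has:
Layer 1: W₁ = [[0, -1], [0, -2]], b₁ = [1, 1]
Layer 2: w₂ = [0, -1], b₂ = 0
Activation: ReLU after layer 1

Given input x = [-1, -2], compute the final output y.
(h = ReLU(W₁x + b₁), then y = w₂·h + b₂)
y = -5

Layer 1 pre-activation: z₁ = [3, 5]
After ReLU: h = [3, 5]
Layer 2 output: y = 0×3 + -1×5 + 0 = -5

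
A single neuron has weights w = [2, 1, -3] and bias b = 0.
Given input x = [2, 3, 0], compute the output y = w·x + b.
y = 7

y = (2)(2) + (1)(3) + (-3)(0) + 0 = 7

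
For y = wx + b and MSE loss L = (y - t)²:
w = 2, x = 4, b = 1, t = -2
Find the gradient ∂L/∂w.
∂L/∂w = 88

y = wx + b = (2)(4) + 1 = 9
∂L/∂y = 2(y - t) = 2(9 - -2) = 22
∂y/∂w = x = 4
∂L/∂w = ∂L/∂y · ∂y/∂w = 22 × 4 = 88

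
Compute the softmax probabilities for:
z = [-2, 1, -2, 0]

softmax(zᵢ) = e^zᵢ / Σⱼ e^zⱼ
p = [0.0339, 0.6815, 0.0339, 0.2507]

exp(z) = [0.1353, 2.718, 0.1353, 1]
Sum = 3.989
p = [0.0339, 0.6815, 0.0339, 0.2507]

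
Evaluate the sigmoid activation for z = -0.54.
0.3682

sigmoid(-0.54) = 1/(1 + e^(0.54)) = 1/(1 + 1.716) = 0.3682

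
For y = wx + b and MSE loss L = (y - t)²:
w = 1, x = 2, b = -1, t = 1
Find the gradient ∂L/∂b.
∂L/∂b = 0

y = wx + b = (1)(2) + -1 = 1
∂L/∂y = 2(y - t) = 2(1 - 1) = 0
∂y/∂b = 1
∂L/∂b = ∂L/∂y · ∂y/∂b = 0 × 1 = 0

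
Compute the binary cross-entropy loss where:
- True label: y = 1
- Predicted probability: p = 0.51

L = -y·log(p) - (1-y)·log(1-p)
L = 0.6733

L = -1·log(0.51) - 0·log(0.49) = -log(0.51) = 0.6733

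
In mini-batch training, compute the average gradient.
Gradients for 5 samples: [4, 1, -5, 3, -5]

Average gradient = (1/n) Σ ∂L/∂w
Average gradient = -0.4

Average = (1/5)(4 + 1 + -5 + 3 + -5) = -2/5 = -0.4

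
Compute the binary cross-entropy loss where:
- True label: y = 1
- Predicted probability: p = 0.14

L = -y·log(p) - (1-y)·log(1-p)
L = 1.966

L = -1·log(0.14) - 0·log(0.86) = -log(0.14) = 1.966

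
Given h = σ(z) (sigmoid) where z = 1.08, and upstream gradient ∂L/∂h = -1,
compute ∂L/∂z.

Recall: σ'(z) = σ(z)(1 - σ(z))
∂L/∂z = -0.1892

σ(1.08) = 0.7465
σ'(1.08) = σ(1.08)(1 - σ(1.08)) = 0.7465 × 0.2535 = 0.1892
∂L/∂z = ∂L/∂h · σ'(z) = -1 × 0.1892 = -0.1892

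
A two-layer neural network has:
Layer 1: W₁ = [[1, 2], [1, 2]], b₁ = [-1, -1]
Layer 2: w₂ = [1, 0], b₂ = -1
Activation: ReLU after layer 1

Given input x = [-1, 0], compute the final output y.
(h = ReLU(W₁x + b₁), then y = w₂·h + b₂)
y = -1

Layer 1 pre-activation: z₁ = [-2, -2]
After ReLU: h = [0, 0]
Layer 2 output: y = 1×0 + 0×0 + -1 = -1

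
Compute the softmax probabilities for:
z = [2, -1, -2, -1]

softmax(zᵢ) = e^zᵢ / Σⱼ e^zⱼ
p = [0.8945, 0.0445, 0.0164, 0.0445]

exp(z) = [7.389, 0.3679, 0.1353, 0.3679]
Sum = 8.26
p = [0.8945, 0.0445, 0.0164, 0.0445]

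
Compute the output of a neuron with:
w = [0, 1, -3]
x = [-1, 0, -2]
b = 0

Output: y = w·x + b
y = 6

y = (0)(-1) + (1)(0) + (-3)(-2) + 0 = 6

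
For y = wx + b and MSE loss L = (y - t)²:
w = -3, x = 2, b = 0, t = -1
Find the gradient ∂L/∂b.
∂L/∂b = -10

y = wx + b = (-3)(2) + 0 = -6
∂L/∂y = 2(y - t) = 2(-6 - -1) = -10
∂y/∂b = 1
∂L/∂b = ∂L/∂y · ∂y/∂b = -10 × 1 = -10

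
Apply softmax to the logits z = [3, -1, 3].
p = [0.4955, 0.0091, 0.4955]

exp(z) = [20.09, 0.3679, 20.09]
Sum = 40.54
p = [0.4955, 0.0091, 0.4955]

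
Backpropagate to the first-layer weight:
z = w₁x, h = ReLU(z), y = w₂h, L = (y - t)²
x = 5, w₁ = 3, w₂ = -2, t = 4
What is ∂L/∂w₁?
∂L/∂w₁ = 680

Forward pass:
z = w₁x = 3×5 = 15
h = ReLU(15) = 15
y = w₂h = -2×15 = -30

Backward pass:
∂L/∂y = 2(y - t) = 2(-30 - 4) = -68
∂y/∂h = w₂ = -2
∂h/∂z = 1 (ReLU derivative)
∂z/∂w₁ = x = 5

∂L/∂w₁ = -68 × -2 × 1 × 5 = 680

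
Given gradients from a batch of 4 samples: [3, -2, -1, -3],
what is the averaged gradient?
Average gradient = -0.75

Average = (1/4)(3 + -2 + -1 + -3) = -3/4 = -0.75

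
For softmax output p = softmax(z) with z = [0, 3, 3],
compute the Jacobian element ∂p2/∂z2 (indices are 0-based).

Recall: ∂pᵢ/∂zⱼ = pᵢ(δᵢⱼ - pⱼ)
∂p2/∂z2 = 0.2499

p = softmax(z) = [0.02429, 0.4879, 0.4879]
p2 = 0.4879

∂p2/∂z2 = p2(1 - p2) = 0.4879 × (1 - 0.4879) = 0.2499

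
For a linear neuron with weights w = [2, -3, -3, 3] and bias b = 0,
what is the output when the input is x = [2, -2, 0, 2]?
y = 16

y = (2)(2) + (-3)(-2) + (-3)(0) + (3)(2) + 0 = 16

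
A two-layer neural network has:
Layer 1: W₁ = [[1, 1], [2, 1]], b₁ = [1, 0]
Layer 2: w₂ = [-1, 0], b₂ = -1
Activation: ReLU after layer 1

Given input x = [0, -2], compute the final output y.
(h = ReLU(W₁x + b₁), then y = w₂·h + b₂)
y = -1

Layer 1 pre-activation: z₁ = [-1, -2]
After ReLU: h = [0, 0]
Layer 2 output: y = -1×0 + 0×0 + -1 = -1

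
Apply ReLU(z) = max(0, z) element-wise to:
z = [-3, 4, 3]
h = [0, 4, 3]

ReLU applied element-wise: max(0,-3)=0, max(0,4)=4, max(0,3)=3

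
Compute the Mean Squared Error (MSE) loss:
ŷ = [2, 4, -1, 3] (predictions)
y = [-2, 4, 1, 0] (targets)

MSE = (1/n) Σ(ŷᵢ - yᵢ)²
MSE = 7.25

MSE = (1/4)((2--2)² + (4-4)² + (-1-1)² + (3-0)²) = (1/4)(16 + 0 + 4 + 9) = 7.25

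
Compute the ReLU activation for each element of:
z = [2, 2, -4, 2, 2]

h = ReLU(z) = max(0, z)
h = [2, 2, 0, 2, 2]

ReLU applied element-wise: max(0,2)=2, max(0,2)=2, max(0,-4)=0, max(0,2)=2, max(0,2)=2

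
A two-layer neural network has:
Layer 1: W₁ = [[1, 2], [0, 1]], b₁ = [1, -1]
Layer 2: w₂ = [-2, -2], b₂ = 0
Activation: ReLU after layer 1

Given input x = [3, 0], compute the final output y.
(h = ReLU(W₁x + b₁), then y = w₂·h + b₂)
y = -8

Layer 1 pre-activation: z₁ = [4, -1]
After ReLU: h = [4, 0]
Layer 2 output: y = -2×4 + -2×0 + 0 = -8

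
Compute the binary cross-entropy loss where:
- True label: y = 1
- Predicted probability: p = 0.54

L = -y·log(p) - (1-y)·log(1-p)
L = 0.6162

L = -1·log(0.54) - 0·log(0.46) = -log(0.54) = 0.6162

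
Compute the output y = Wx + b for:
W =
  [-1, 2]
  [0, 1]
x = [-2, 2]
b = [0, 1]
y = [6, 3]

Wx = [-1×-2 + 2×2, 0×-2 + 1×2]
   = [6, 2]
y = Wx + b = [6 + 0, 2 + 1] = [6, 3]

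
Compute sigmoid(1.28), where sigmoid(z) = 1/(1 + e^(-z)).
0.7824

sigmoid(1.28) = 1/(1 + e^(-1.28)) = 1/(1 + 0.278) = 0.7824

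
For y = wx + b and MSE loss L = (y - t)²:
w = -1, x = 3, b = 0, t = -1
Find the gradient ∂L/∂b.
∂L/∂b = -4

y = wx + b = (-1)(3) + 0 = -3
∂L/∂y = 2(y - t) = 2(-3 - -1) = -4
∂y/∂b = 1
∂L/∂b = ∂L/∂y · ∂y/∂b = -4 × 1 = -4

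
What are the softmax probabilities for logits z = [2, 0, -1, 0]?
p = [0.7573, 0.1025, 0.0377, 0.1025]

exp(z) = [7.389, 1, 0.3679, 1]
Sum = 9.757
p = [0.7573, 0.1025, 0.0377, 0.1025]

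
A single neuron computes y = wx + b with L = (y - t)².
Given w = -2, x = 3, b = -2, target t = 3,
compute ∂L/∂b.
∂L/∂b = -22

y = wx + b = (-2)(3) + -2 = -8
∂L/∂y = 2(y - t) = 2(-8 - 3) = -22
∂y/∂b = 1
∂L/∂b = ∂L/∂y · ∂y/∂b = -22 × 1 = -22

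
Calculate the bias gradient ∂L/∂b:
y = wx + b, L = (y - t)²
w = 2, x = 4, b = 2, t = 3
∂L/∂b = 14

y = wx + b = (2)(4) + 2 = 10
∂L/∂y = 2(y - t) = 2(10 - 3) = 14
∂y/∂b = 1
∂L/∂b = ∂L/∂y · ∂y/∂b = 14 × 1 = 14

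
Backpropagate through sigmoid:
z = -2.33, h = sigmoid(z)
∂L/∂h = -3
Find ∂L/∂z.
∂L/∂z = -0.2424

σ(-2.33) = 0.08867
σ'(-2.33) = σ(-2.33)(1 - σ(-2.33)) = 0.08867 × 0.9113 = 0.08081
∂L/∂z = ∂L/∂h · σ'(z) = -3 × 0.08081 = -0.2424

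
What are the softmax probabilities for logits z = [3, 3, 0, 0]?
p = [0.4763, 0.4763, 0.0237, 0.0237]

exp(z) = [20.09, 20.09, 1, 1]
Sum = 42.17
p = [0.4763, 0.4763, 0.0237, 0.0237]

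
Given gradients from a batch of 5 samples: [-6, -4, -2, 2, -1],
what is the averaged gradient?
Average gradient = -2.2

Average = (1/5)(-6 + -4 + -2 + 2 + -1) = -11/5 = -2.2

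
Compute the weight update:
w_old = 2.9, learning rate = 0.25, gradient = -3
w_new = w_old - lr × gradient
w_new = 3.65

w_new = w - η·∂L/∂w = 2.9 - 0.25×(-3) = 2.9 - (-0.75) = 3.65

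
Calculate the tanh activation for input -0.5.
-0.4621

tanh(-0.5) = (e^(-0.5) - e^(0.5))/(e^(-0.5) + e^(0.5)) = -0.4621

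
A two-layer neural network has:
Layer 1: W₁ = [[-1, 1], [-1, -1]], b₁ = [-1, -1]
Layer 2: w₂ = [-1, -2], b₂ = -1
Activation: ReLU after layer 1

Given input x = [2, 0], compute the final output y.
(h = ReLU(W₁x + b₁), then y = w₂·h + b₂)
y = -1

Layer 1 pre-activation: z₁ = [-3, -3]
After ReLU: h = [0, 0]
Layer 2 output: y = -1×0 + -2×0 + -1 = -1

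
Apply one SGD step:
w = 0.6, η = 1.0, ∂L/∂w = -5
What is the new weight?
w_new = 5.6

w_new = w - η·∂L/∂w = 0.6 - 1.0×(-5) = 0.6 - (-5) = 5.6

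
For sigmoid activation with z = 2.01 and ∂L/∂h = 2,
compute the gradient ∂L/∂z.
∂L/∂z = 0.2084

σ(2.01) = 0.8818
σ'(2.01) = σ(2.01)(1 - σ(2.01)) = 0.8818 × 0.1182 = 0.1042
∂L/∂z = ∂L/∂h · σ'(z) = 2 × 0.1042 = 0.2084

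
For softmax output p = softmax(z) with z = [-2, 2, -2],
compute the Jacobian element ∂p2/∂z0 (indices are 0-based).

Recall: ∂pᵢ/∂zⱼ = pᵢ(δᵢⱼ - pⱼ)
∂p2/∂z0 = -0.0003122

p = softmax(z) = [0.01767, 0.9647, 0.01767]
p2 = 0.01767, p0 = 0.01767

∂p2/∂z0 = -p2 × p0 = -0.01767 × 0.01767 = -0.0003122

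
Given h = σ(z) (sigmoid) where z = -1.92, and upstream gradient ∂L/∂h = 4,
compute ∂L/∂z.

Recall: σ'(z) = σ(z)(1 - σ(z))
∂L/∂z = 0.4461

σ(-1.92) = 0.1279
σ'(-1.92) = σ(-1.92)(1 - σ(-1.92)) = 0.1279 × 0.8721 = 0.1115
∂L/∂z = ∂L/∂h · σ'(z) = 4 × 0.1115 = 0.4461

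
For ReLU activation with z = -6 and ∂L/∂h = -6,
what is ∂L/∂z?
∂L/∂z = 0

h = ReLU(-6) = 0
Since z < 0: ∂h/∂z = 0
∂L/∂z = ∂L/∂h · ∂h/∂z = -6 × 0 = 0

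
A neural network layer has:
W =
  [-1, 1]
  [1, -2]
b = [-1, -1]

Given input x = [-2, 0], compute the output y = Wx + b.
y = [1, -3]

Wx = [-1×-2 + 1×0, 1×-2 + -2×0]
   = [2, -2]
y = Wx + b = [2 + -1, -2 + -1] = [1, -3]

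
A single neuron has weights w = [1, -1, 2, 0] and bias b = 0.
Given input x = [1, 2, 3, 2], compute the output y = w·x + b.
y = 5

y = (1)(1) + (-1)(2) + (2)(3) + (0)(2) + 0 = 5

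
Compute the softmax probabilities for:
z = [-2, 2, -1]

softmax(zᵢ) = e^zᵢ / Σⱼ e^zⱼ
p = [0.0171, 0.9362, 0.0466]

exp(z) = [0.1353, 7.389, 0.3679]
Sum = 7.892
p = [0.0171, 0.9362, 0.0466]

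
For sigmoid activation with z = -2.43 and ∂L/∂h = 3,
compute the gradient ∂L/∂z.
∂L/∂z = 0.2231

σ(-2.43) = 0.08091
σ'(-2.43) = σ(-2.43)(1 - σ(-2.43)) = 0.08091 × 0.9191 = 0.07437
∂L/∂z = ∂L/∂h · σ'(z) = 3 × 0.07437 = 0.2231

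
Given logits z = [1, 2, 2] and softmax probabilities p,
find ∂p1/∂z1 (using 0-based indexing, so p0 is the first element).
∂p1/∂z1 = 0.244

p = softmax(z) = [0.1554, 0.4223, 0.4223]
p1 = 0.4223

∂p1/∂z1 = p1(1 - p1) = 0.4223 × (1 - 0.4223) = 0.244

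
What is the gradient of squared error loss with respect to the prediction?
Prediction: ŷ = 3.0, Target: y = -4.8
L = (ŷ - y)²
∂L/∂ŷ = 15.6

∂L/∂ŷ = 2(ŷ - y) = 2(3.0 - -4.8) = 2(7.8) = 15.6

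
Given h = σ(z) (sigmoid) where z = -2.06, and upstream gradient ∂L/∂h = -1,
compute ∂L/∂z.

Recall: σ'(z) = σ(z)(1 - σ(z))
∂L/∂z = -0.1003

σ(-2.06) = 0.113
σ'(-2.06) = σ(-2.06)(1 - σ(-2.06)) = 0.113 × 0.887 = 0.1003
∂L/∂z = ∂L/∂h · σ'(z) = -1 × 0.1003 = -0.1003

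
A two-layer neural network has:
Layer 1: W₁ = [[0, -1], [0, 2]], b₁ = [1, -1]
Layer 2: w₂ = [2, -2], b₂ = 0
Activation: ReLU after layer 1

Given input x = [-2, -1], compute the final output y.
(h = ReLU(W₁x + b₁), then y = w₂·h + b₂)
y = 4

Layer 1 pre-activation: z₁ = [2, -3]
After ReLU: h = [2, 0]
Layer 2 output: y = 2×2 + -2×0 + 0 = 4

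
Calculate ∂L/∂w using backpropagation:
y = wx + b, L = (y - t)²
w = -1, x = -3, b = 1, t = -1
∂L/∂w = -30

y = wx + b = (-1)(-3) + 1 = 4
∂L/∂y = 2(y - t) = 2(4 - -1) = 10
∂y/∂w = x = -3
∂L/∂w = ∂L/∂y · ∂y/∂w = 10 × -3 = -30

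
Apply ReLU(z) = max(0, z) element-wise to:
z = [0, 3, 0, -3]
h = [0, 3, 0, 0]

ReLU applied element-wise: max(0,0)=0, max(0,3)=3, max(0,0)=0, max(0,-3)=0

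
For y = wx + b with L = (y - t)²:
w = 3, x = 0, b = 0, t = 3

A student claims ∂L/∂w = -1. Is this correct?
Incorrect

y = (3)(0) + 0 = 0
∂L/∂y = 2(y - t) = 2(0 - 3) = -6
∂y/∂w = x = 0
∂L/∂w = -6 × 0 = 0

Claimed value: -1
Incorrect: The correct gradient is 0.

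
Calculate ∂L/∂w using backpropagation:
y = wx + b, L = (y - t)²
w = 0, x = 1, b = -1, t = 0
∂L/∂w = -2

y = wx + b = (0)(1) + -1 = -1
∂L/∂y = 2(y - t) = 2(-1 - 0) = -2
∂y/∂w = x = 1
∂L/∂w = ∂L/∂y · ∂y/∂w = -2 × 1 = -2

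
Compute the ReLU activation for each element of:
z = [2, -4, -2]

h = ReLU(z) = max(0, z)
h = [2, 0, 0]

ReLU applied element-wise: max(0,2)=2, max(0,-4)=0, max(0,-2)=0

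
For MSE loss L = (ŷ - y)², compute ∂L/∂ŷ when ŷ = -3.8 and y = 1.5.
∂L/∂ŷ = -10.6

∂L/∂ŷ = 2(ŷ - y) = 2(-3.8 - 1.5) = 2(-5.3) = -10.6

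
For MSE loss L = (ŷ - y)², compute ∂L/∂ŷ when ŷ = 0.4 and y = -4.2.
∂L/∂ŷ = 9.2

∂L/∂ŷ = 2(ŷ - y) = 2(0.4 - -4.2) = 2(4.6) = 9.2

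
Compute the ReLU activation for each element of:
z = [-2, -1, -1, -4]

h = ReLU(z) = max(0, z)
h = [0, 0, 0, 0]

ReLU applied element-wise: max(0,-2)=0, max(0,-1)=0, max(0,-1)=0, max(0,-4)=0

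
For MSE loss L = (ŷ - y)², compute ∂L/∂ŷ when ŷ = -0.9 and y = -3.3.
∂L/∂ŷ = 4.8

∂L/∂ŷ = 2(ŷ - y) = 2(-0.9 - -3.3) = 2(2.4) = 4.8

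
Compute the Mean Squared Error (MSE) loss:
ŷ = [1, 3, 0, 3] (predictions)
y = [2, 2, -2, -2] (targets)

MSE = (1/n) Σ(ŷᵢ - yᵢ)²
MSE = 7.75

MSE = (1/4)((1-2)² + (3-2)² + (0--2)² + (3--2)²) = (1/4)(1 + 1 + 4 + 25) = 7.75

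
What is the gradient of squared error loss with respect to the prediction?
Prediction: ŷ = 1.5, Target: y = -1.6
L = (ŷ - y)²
∂L/∂ŷ = 6.2

∂L/∂ŷ = 2(ŷ - y) = 2(1.5 - -1.6) = 2(3.1) = 6.2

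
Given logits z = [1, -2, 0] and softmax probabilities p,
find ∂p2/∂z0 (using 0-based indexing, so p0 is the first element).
∂p2/∂z0 = -0.183

p = softmax(z) = [0.7054, 0.03512, 0.2595]
p2 = 0.2595, p0 = 0.7054

∂p2/∂z0 = -p2 × p0 = -0.2595 × 0.7054 = -0.183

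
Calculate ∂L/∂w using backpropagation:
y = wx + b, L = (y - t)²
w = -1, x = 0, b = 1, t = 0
∂L/∂w = 0

y = wx + b = (-1)(0) + 1 = 1
∂L/∂y = 2(y - t) = 2(1 - 0) = 2
∂y/∂w = x = 0
∂L/∂w = ∂L/∂y · ∂y/∂w = 2 × 0 = 0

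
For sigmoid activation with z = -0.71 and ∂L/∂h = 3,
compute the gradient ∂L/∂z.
∂L/∂z = 0.6629

σ(-0.71) = 0.3296
σ'(-0.71) = σ(-0.71)(1 - σ(-0.71)) = 0.3296 × 0.6704 = 0.221
∂L/∂z = ∂L/∂h · σ'(z) = 3 × 0.221 = 0.6629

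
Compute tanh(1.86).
0.9527

tanh(1.86) = (e^(1.86) - e^(-1.86))/(e^(1.86) + e^(-1.86)) = 0.9527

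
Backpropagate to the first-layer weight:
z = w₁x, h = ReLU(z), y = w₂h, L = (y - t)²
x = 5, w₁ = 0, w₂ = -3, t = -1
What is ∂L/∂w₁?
∂L/∂w₁ = 0

Forward pass:
z = w₁x = 0×5 = 0
h = ReLU(0) = 0
y = w₂h = -3×0 = 0

Backward pass:
∂L/∂y = 2(y - t) = 2(0 - -1) = 2
∂y/∂h = w₂ = -3
∂h/∂z = 0 (ReLU derivative)
∂z/∂w₁ = x = 5

∂L/∂w₁ = 2 × -3 × 0 × 5 = 0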